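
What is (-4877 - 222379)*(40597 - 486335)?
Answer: 101296634928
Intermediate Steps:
(-4877 - 222379)*(40597 - 486335) = -227256*(-445738) = 101296634928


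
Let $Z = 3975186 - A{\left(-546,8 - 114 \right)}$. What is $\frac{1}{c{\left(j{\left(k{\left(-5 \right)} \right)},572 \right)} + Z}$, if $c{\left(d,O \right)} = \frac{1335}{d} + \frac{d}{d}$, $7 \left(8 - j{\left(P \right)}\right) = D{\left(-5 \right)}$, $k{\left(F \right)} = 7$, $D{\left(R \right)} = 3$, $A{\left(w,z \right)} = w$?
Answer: $\frac{53}{210723194} \approx 2.5151 \cdot 10^{-7}$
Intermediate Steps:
$j{\left(P \right)} = \frac{53}{7}$ ($j{\left(P \right)} = 8 - \frac{3}{7} = \frac{53}{7}$)
$Z = 3975732$ ($Z = 3975186 - -546 = 3975186 + 546 = 3975732$)
$c{\left(d,O \right)} = 1 + \frac{1335}{d}$ ($c{\left(d,O \right)} = \frac{1335}{d} + 1 = 1 + \frac{1335}{d}$)
$\frac{1}{c{\left(j{\left(k{\left(-5 \right)} \right)},572 \right)} + Z} = \frac{1}{\frac{1335 + \frac{53}{7}}{\frac{53}{7}} + 3975732} = \frac{1}{\frac{7}{53} \cdot \frac{9398}{7} + 3975732} = \frac{1}{\frac{9398}{53} + 3975732} = \frac{1}{\frac{210723194}{53}} = \frac{53}{210723194}$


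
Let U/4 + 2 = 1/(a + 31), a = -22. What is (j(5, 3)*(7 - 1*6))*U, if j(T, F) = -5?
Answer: 340/9 ≈ 37.778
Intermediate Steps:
U = -68/9 (U = -8 + 4/(-22 + 31) = -8 + 4/9 = -68/9 ≈ -7.5556)
(j(5, 3)*(7 - 1*6))*U = -5*(7 - 1*6)*(-68/9) = -5*(7 - 6)*(-68/9) = -5*1*(-68/9) = -5*(-68/9) = 340/9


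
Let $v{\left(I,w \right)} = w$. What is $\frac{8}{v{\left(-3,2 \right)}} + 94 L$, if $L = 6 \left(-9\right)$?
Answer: $-5072$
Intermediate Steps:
$L = -54$
$\frac{8}{v{\left(-3,2 \right)}} + 94 L = \frac{8}{2} + 94 \left(-54\right) = 8 \cdot \frac{1}{2} - 5076 = 4 - 5076 = -5072$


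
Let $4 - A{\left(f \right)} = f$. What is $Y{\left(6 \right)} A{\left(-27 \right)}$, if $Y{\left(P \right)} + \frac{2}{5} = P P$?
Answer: $\frac{5518}{5} \approx 1103.6$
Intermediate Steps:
$A{\left(f \right)} = 4 - f$
$Y{\left(P \right)} = - \frac{2}{5} + P^{2}$ ($Y{\left(P \right)} = - \frac{2}{5} + P P = - \frac{2}{5} + P^{2}$)
$Y{\left(6 \right)} A{\left(-27 \right)} = \left(- \frac{2}{5} + 6^{2}\right) \left(4 - -27\right) = \left(- \frac{2}{5} + 36\right) \left(4 + 27\right) = \frac{178}{5} \cdot 31 = \frac{5518}{5}$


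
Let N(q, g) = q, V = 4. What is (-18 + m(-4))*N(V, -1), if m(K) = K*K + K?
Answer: -24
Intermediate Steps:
m(K) = K + K² (m(K) = K² + K = K + K²)
(-18 + m(-4))*N(V, -1) = (-18 - 4*(1 - 4))*4 = (-18 - 4*(-3))*4 = (-18 + 12)*4 = -6*4 = -24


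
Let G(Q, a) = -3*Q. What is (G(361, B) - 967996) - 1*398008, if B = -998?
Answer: -1367087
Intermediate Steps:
(G(361, B) - 967996) - 1*398008 = (-3*361 - 967996) - 1*398008 = (-1083 - 967996) - 398008 = -969079 - 398008 = -1367087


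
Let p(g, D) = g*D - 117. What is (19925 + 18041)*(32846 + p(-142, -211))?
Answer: 2380126506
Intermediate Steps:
p(g, D) = -117 + D*g (p(g, D) = D*g - 117 = -117 + D*g)
(19925 + 18041)*(32846 + p(-142, -211)) = (19925 + 18041)*(32846 + (-117 - 211*(-142))) = 37966*(32846 + (-117 + 29962)) = 37966*(32846 + 29845) = 37966*62691 = 2380126506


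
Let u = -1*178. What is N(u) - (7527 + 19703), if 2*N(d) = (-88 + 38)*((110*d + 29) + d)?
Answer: 465995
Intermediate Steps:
u = -178
N(d) = -725 - 2775*d (N(d) = ((-88 + 38)*((110*d + 29) + d))/2 = (-50*((29 + 110*d) + d))/2 = (-50*(29 + 111*d))/2 = (-1450 - 5550*d)/2 = -725 - 2775*d)
N(u) - (7527 + 19703) = (-725 - 2775*(-178)) - (7527 + 19703) = (-725 + 493950) - 1*27230 = 493225 - 27230 = 465995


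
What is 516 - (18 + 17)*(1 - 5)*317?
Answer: 44896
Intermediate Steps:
516 - (18 + 17)*(1 - 5)*317 = 516 - 35*(-4)*317 = 516 - (-140)*317 = 516 - 1*(-44380) = 516 + 44380 = 44896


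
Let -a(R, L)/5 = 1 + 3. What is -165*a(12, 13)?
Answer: 3300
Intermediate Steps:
a(R, L) = -20 (a(R, L) = -5*(1 + 3) = -5*4 = -20)
-165*a(12, 13) = -165*(-20) = 3300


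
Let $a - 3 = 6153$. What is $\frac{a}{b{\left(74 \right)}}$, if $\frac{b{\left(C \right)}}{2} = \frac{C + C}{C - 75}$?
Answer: $- \frac{1539}{74} \approx -20.797$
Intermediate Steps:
$b{\left(C \right)} = \frac{4 C}{-75 + C}$ ($b{\left(C \right)} = 2 \frac{C + C}{C - 75} = 2 \frac{2 C}{-75 + C} = \frac{4 C}{-75 + C}$)
$a = 6156$ ($a = 3 + 6153 = 6156$)
$\frac{a}{b{\left(74 \right)}} = \frac{6156}{4 \cdot 74 \frac{1}{-75 + 74}} = \frac{6156}{4 \cdot 74 \frac{1}{-1}} = \frac{6156}{4 \cdot 74 \left(-1\right)} = \frac{6156}{-296} = 6156 \left(- \frac{1}{296}\right) = - \frac{1539}{74}$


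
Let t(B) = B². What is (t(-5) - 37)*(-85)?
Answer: 1020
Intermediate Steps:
(t(-5) - 37)*(-85) = ((-5)² - 37)*(-85) = (25 - 37)*(-85) = -12*(-85) = 1020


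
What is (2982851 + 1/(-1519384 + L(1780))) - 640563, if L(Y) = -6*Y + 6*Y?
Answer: 3558834910591/1519384 ≈ 2.3423e+6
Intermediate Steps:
L(Y) = 0
(2982851 + 1/(-1519384 + L(1780))) - 640563 = (2982851 + 1/(-1519384 + 0)) - 640563 = (2982851 + 1/(-1519384)) - 640563 = (2982851 - 1/1519384) - 640563 = 4532096083783/1519384 - 640563 = 3558834910591/1519384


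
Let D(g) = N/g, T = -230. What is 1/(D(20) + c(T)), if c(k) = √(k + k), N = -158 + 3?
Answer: -124/8321 - 32*I*√115/8321 ≈ -0.014902 - 0.04124*I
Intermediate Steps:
N = -155
c(k) = √2*√k (c(k) = √(2*k) = √2*√k)
D(g) = -155/g
1/(D(20) + c(T)) = 1/(-155/20 + √2*√(-230)) = 1/(-155*1/20 + √2*(I*√230)) = 1/(-31/4 + 2*I*√115)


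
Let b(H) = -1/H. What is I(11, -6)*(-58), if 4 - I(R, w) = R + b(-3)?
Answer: 1276/3 ≈ 425.33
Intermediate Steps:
I(R, w) = 11/3 - R (I(R, w) = 4 - (R - 1/(-3)) = 4 - (R - 1*(-⅓)) = 4 - (R + ⅓) = 4 - (⅓ + R) = 4 + (-⅓ - R) = 11/3 - R)
I(11, -6)*(-58) = (11/3 - 1*11)*(-58) = (11/3 - 11)*(-58) = -22/3*(-58) = 1276/3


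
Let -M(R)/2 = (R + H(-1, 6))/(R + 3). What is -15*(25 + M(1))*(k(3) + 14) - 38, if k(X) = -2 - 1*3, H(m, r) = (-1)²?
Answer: -3278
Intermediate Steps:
H(m, r) = 1
k(X) = -5 (k(X) = -2 - 3 = -5)
M(R) = -2*(1 + R)/(3 + R) (M(R) = -2*(R + 1)/(R + 3) = -2*(1 + R)/(3 + R))
-15*(25 + M(1))*(k(3) + 14) - 38 = -15*(25 + 2*(-1 - 1*1)/(3 + 1))*(-5 + 14) - 38 = -15*(25 + 2*(-1 - 1)/4)*9 - 38 = -15*(25 + 2*(¼)*(-2))*9 - 38 = -15*(25 - 1)*9 - 38 = -360*9 - 38 = -15*216 - 38 = -3240 - 38 = -3278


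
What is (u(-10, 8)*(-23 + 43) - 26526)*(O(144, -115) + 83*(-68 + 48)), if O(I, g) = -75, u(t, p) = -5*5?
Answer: 46890110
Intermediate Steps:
u(t, p) = -25
(u(-10, 8)*(-23 + 43) - 26526)*(O(144, -115) + 83*(-68 + 48)) = (-25*(-23 + 43) - 26526)*(-75 + 83*(-68 + 48)) = (-25*20 - 26526)*(-75 + 83*(-20)) = (-500 - 26526)*(-75 - 1660) = -27026*(-1735) = 46890110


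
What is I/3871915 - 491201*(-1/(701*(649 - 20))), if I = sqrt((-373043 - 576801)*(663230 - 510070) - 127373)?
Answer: 491201/440929 + I*sqrt(145478234413)/3871915 ≈ 1.114 + 0.098508*I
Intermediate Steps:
I = I*sqrt(145478234413) (I = sqrt(-949844*153160 - 127373) = sqrt(-145478107040 - 127373) = sqrt(-145478234413) = I*sqrt(145478234413) ≈ 3.8142e+5*I)
I/3871915 - 491201*(-1/(701*(649 - 20))) = (I*sqrt(145478234413))/3871915 - 491201*(-1/(701*(649 - 20))) = (I*sqrt(145478234413))*(1/3871915) - 491201/((-701*629)) = I*sqrt(145478234413)/3871915 - 491201/(-440929) = I*sqrt(145478234413)/3871915 - 491201*(-1/440929) = I*sqrt(145478234413)/3871915 + 491201/440929 = 491201/440929 + I*sqrt(145478234413)/3871915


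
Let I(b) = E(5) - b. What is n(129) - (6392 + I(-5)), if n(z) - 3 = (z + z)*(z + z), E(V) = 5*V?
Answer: 60145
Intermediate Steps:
n(z) = 3 + 4*z**2 (n(z) = 3 + (z + z)*(z + z) = 3 + (2*z)*(2*z) = 3 + 4*z**2)
I(b) = 25 - b (I(b) = 5*5 - b = 25 - b)
n(129) - (6392 + I(-5)) = (3 + 4*129**2) - (6392 + (25 - 1*(-5))) = (3 + 4*16641) - (6392 + (25 + 5)) = (3 + 66564) - (6392 + 30) = 66567 - 1*6422 = 66567 - 6422 = 60145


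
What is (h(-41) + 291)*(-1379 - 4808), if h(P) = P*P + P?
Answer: -11947097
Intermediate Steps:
h(P) = P + P**2 (h(P) = P**2 + P = P + P**2)
(h(-41) + 291)*(-1379 - 4808) = (-41*(1 - 41) + 291)*(-1379 - 4808) = (-41*(-40) + 291)*(-6187) = (1640 + 291)*(-6187) = 1931*(-6187) = -11947097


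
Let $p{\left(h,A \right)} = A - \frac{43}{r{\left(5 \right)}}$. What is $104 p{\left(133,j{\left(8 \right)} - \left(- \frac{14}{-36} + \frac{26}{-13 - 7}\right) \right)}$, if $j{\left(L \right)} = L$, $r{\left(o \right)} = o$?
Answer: $\frac{1456}{45} \approx 32.356$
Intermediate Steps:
$p{\left(h,A \right)} = - \frac{43}{5} + A$ ($p{\left(h,A \right)} = A - \frac{43}{5} = - \frac{43}{5} + A$)
$104 p{\left(133,j{\left(8 \right)} - \left(- \frac{14}{-36} + \frac{26}{-13 - 7}\right) \right)} = 104 \left(- \frac{43}{5} - \left(-8 + \frac{7}{18} + \frac{26}{-13 - 7}\right)\right) = 104 \left(- \frac{43}{5} + \left(8 - \left(\frac{7}{18} + \frac{26}{-20}\right)\right)\right) = 104 \left(- \frac{43}{5} + \left(8 - \left(\frac{7}{18} + 26 \left(- \frac{1}{20}\right)\right)\right)\right) = 104 \left(- \frac{43}{5} + \left(8 - \left(\frac{7}{18} - \frac{13}{10}\right)\right)\right) = 104 \left(- \frac{43}{5} + \left(8 - - \frac{41}{45}\right)\right) = 104 \left(- \frac{43}{5} + \left(8 + \frac{41}{45}\right)\right) = 104 \left(- \frac{43}{5} + \frac{401}{45}\right) = 104 \cdot \frac{14}{45} = \frac{1456}{45}$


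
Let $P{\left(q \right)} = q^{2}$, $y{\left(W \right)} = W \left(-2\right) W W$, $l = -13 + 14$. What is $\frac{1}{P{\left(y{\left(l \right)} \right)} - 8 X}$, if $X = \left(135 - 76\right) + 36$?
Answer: $- \frac{1}{756} \approx -0.0013228$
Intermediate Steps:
$l = 1$
$y{\left(W \right)} = - 2 W^{3}$ ($y{\left(W \right)} = - 2 W W W = - 2 W^{2} W = - 2 W^{3}$)
$X = 95$ ($X = 59 + 36 = 95$)
$\frac{1}{P{\left(y{\left(l \right)} \right)} - 8 X} = \frac{1}{\left(- 2 \cdot 1^{3}\right)^{2} - 760} = \frac{1}{\left(\left(-2\right) 1\right)^{2} - 760} = \frac{1}{\left(-2\right)^{2} - 760} = \frac{1}{4 - 760} = \frac{1}{-756} = - \frac{1}{756}$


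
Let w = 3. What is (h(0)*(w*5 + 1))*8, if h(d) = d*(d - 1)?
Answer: 0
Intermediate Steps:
h(d) = d*(-1 + d)
(h(0)*(w*5 + 1))*8 = ((0*(-1 + 0))*(3*5 + 1))*8 = ((0*(-1))*(15 + 1))*8 = (0*16)*8 = 0*8 = 0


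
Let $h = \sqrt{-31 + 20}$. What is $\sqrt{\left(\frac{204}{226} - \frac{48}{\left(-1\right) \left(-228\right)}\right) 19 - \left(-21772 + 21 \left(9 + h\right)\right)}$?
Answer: $\frac{\sqrt{275761245 - 268149 i \sqrt{11}}}{113} \approx 146.96 - 0.23697 i$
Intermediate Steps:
$h = i \sqrt{11}$ ($h = \sqrt{-11} = i \sqrt{11} \approx 3.3166 i$)
$\sqrt{\left(\frac{204}{226} - \frac{48}{\left(-1\right) \left(-228\right)}\right) 19 - \left(-21772 + 21 \left(9 + h\right)\right)} = \sqrt{\left(\frac{204}{226} - \frac{48}{\left(-1\right) \left(-228\right)}\right) 19 + \left(21772 - 21 \left(9 + i \sqrt{11}\right)\right)} = \sqrt{\left(204 \cdot \frac{1}{226} - \frac{48}{228}\right) 19 + \left(21772 - \left(189 + 21 i \sqrt{11}\right)\right)} = \sqrt{\left(\frac{102}{113} - \frac{4}{19}\right) 19 + \left(21772 - \left(189 + 21 i \sqrt{11}\right)\right)} = \sqrt{\left(\frac{102}{113} - \frac{4}{19}\right) 19 + \left(21583 - 21 i \sqrt{11}\right)} = \sqrt{\frac{1486}{2147} \cdot 19 + \left(21583 - 21 i \sqrt{11}\right)} = \sqrt{\frac{1486}{113} + \left(21583 - 21 i \sqrt{11}\right)} = \sqrt{\frac{2440365}{113} - 21 i \sqrt{11}}$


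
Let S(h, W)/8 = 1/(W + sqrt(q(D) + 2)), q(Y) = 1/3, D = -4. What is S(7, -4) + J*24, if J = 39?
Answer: 38280/41 - 8*sqrt(21)/41 ≈ 932.76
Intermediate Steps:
q(Y) = 1/3
S(h, W) = 8/(W + sqrt(21)/3) (S(h, W) = 8/(W + sqrt(1/3 + 2)) = 8/(W + sqrt(7/3)) = 8/(W + sqrt(21)/3))
S(7, -4) + J*24 = 24/(sqrt(21) + 3*(-4)) + 39*24 = 24/(sqrt(21) - 12) + 936 = 24/(-12 + sqrt(21)) + 936 = 936 + 24/(-12 + sqrt(21))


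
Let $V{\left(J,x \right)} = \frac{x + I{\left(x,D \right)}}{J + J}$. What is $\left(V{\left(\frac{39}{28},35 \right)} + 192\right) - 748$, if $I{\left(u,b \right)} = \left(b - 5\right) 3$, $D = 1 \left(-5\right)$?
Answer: $- \frac{21614}{39} \approx -554.21$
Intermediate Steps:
$D = -5$
$I{\left(u,b \right)} = -15 + 3 b$ ($I{\left(u,b \right)} = \left(-5 + b\right) 3 = -15 + 3 b$)
$V{\left(J,x \right)} = \frac{-30 + x}{2 J}$ ($V{\left(J,x \right)} = \frac{x + \left(-15 + 3 \left(-5\right)\right)}{J + J} = \frac{x - 30}{2 J} = \left(x - 30\right) \frac{1}{2 J} = \left(-30 + x\right) \frac{1}{2 J} = \frac{-30 + x}{2 J}$)
$\left(V{\left(\frac{39}{28},35 \right)} + 192\right) - 748 = \left(\frac{-30 + 35}{2 \cdot \frac{39}{28}} + 192\right) - 748 = \left(\frac{1}{2} \frac{1}{39 \cdot \frac{1}{28}} \cdot 5 + 192\right) - 748 = \left(\frac{1}{2} \frac{1}{\frac{39}{28}} \cdot 5 + 192\right) - 748 = \left(\frac{1}{2} \cdot \frac{28}{39} \cdot 5 + 192\right) - 748 = \left(\frac{70}{39} + 192\right) - 748 = \frac{7558}{39} - 748 = - \frac{21614}{39}$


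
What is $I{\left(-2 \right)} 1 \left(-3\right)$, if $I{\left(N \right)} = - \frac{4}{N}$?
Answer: $-6$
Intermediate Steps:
$I{\left(-2 \right)} 1 \left(-3\right) = - \frac{4}{-2} \cdot 1 \left(-3\right) = \left(-4\right) \left(- \frac{1}{2}\right) 1 \left(-3\right) = 2 \cdot 1 \left(-3\right) = 2 \left(-3\right) = -6$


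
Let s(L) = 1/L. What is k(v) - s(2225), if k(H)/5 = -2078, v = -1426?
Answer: -23117751/2225 ≈ -10390.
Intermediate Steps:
k(H) = -10390 (k(H) = 5*(-2078) = -10390)
k(v) - s(2225) = -10390 - 1/2225 = -23117751/2225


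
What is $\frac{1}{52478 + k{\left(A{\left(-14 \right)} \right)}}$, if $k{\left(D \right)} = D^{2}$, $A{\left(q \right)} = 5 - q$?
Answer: $\frac{1}{52839} \approx 1.8925 \cdot 10^{-5}$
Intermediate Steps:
$\frac{1}{52478 + k{\left(A{\left(-14 \right)} \right)}} = \frac{1}{52478 + \left(5 - -14\right)^{2}} = \frac{1}{52478 + \left(5 + 14\right)^{2}} = \frac{1}{52478 + 19^{2}} = \frac{1}{52478 + 361} = \frac{1}{52839}$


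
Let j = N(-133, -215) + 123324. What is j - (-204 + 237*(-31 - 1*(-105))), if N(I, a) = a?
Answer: 105775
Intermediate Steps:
j = 123109 (j = -215 + 123324 = 123109)
j - (-204 + 237*(-31 - 1*(-105))) = 123109 - (-204 + 237*(-31 - 1*(-105))) = 123109 - (-204 + 237*(-31 + 105)) = 123109 - (-204 + 237*74) = 123109 - (-204 + 17538) = 123109 - 1*17334 = 123109 - 17334 = 105775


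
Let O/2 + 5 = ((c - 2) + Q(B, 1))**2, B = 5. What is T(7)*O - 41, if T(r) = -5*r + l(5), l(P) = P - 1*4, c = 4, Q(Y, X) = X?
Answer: -313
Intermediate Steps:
l(P) = -4 + P (l(P) = P - 4 = -4 + P)
T(r) = 1 - 5*r (T(r) = -5*r + (-4 + 5) = -5*r + 1 = 1 - 5*r)
O = 8 (O = -10 + 2*((4 - 2) + 1)**2 = -10 + 2*(2 + 1)**2 = -10 + 2*3**2 = -10 + 2*9 = -10 + 18 = 8)
T(7)*O - 41 = (1 - 5*7)*8 - 41 = (1 - 35)*8 - 41 = -34*8 - 41 = -272 - 41 = -313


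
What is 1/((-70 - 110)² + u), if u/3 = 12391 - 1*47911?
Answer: -1/74160 ≈ -1.3484e-5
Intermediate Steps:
u = -106560 (u = 3*(12391 - 1*47911) = 3*(12391 - 47911) = 3*(-35520) = -106560)
1/((-70 - 110)² + u) = 1/((-70 - 110)² - 106560) = 1/((-180)² - 106560) = 1/(32400 - 106560) = 1/(-74160) = -1/74160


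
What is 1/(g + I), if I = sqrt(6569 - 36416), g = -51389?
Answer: -51389/2640859168 - I*sqrt(29847)/2640859168 ≈ -1.9459e-5 - 6.5419e-8*I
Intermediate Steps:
I = I*sqrt(29847) (I = sqrt(-29847) = I*sqrt(29847) ≈ 172.76*I)
1/(g + I) = 1/(-51389 + I*sqrt(29847))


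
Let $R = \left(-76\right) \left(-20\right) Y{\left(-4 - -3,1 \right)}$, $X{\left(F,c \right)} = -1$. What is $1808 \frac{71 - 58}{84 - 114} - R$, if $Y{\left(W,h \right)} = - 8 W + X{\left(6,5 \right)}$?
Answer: $- \frac{171352}{15} \approx -11423.0$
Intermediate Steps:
$Y{\left(W,h \right)} = -1 - 8 W$ ($Y{\left(W,h \right)} = - 8 W - 1 = -1 - 8 W$)
$R = 10640$ ($R = \left(-76\right) \left(-20\right) \left(-1 - 8 \left(-4 - -3\right)\right) = 1520 \left(-1 - 8 \left(-4 + 3\right)\right) = 1520 \left(-1 - -8\right) = 1520 \left(-1 + 8\right) = 1520 \cdot 7 = 10640$)
$1808 \frac{71 - 58}{84 - 114} - R = 1808 \frac{71 - 58}{84 - 114} - 10640 = 1808 \frac{13}{-30} - 10640 = 1808 \cdot 13 \left(- \frac{1}{30}\right) - 10640 = 1808 \left(- \frac{13}{30}\right) - 10640 = - \frac{11752}{15} - 10640 = - \frac{171352}{15}$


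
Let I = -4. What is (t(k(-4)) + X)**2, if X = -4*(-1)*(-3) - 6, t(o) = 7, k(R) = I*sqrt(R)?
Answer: 121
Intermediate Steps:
k(R) = -4*sqrt(R)
X = -18 (X = 4*(-3) - 6 = -12 - 6 = -18)
(t(k(-4)) + X)**2 = (7 - 18)**2 = (-11)**2 = 121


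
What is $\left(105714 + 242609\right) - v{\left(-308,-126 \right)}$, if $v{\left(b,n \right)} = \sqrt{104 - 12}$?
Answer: $348323 - 2 \sqrt{23} \approx 3.4831 \cdot 10^{5}$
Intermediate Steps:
$v{\left(b,n \right)} = 2 \sqrt{23}$ ($v{\left(b,n \right)} = \sqrt{92} = 2 \sqrt{23}$)
$\left(105714 + 242609\right) - v{\left(-308,-126 \right)} = \left(105714 + 242609\right) - 2 \sqrt{23} = 348323 - 2 \sqrt{23}$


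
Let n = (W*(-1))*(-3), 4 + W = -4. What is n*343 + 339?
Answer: -7893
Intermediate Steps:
W = -8 (W = -4 - 4 = -8)
n = -24 (n = -8*(-1)*(-3) = 8*(-3) = -24)
n*343 + 339 = -24*343 + 339 = -8232 + 339 = -7893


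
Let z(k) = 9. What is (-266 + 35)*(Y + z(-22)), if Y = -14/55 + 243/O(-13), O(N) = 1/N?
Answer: 3638544/5 ≈ 7.2771e+5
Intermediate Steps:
Y = -173759/55 (Y = -14/55 + 243/(1/(-13)) = -14*1/55 + 243/(-1/13) = -14/55 + 243*(-13) = -14/55 - 3159 = -173759/55 ≈ -3159.3)
(-266 + 35)*(Y + z(-22)) = (-266 + 35)*(-173759/55 + 9) = -231*(-173264/55) = 3638544/5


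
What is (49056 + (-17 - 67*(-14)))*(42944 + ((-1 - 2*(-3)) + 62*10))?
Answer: 2177447913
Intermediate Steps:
(49056 + (-17 - 67*(-14)))*(42944 + ((-1 - 2*(-3)) + 62*10)) = (49056 + (-17 + 938))*(42944 + ((-1 + 6) + 620)) = (49056 + 921)*(42944 + (5 + 620)) = 49977*(42944 + 625) = 49977*43569 = 2177447913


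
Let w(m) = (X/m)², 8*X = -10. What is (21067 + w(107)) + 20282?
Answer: 7574475241/183184 ≈ 41349.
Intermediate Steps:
X = -5/4 (X = (⅛)*(-10) = -5/4 ≈ -1.2500)
w(m) = 25/(16*m²) (w(m) = (-5/(4*m))² = 25/(16*m²))
(21067 + w(107)) + 20282 = (21067 + (25/16)/107²) + 20282 = (21067 + (25/16)*(1/11449)) + 20282 = (21067 + 25/183184) + 20282 = 3859137353/183184 + 20282 = 7574475241/183184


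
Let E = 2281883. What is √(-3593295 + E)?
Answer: 2*I*√327853 ≈ 1145.2*I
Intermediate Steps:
√(-3593295 + E) = √(-3593295 + 2281883) = √(-1311412) = 2*I*√327853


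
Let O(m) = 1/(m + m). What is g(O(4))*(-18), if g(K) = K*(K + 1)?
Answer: -81/32 ≈ -2.5313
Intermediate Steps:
O(m) = 1/(2*m)
g(K) = K*(1 + K)
g(O(4))*(-18) = (((½)/4)*(1 + (½)/4))*(-18) = (((½)*(¼))*(1 + (½)*(¼)))*(-18) = ((1 + ⅛)/8)*(-18) = ((⅛)*(9/8))*(-18) = (9/64)*(-18) = -81/32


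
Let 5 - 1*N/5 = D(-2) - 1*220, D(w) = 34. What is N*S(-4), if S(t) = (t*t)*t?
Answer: -61120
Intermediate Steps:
S(t) = t³ (S(t) = t²*t = t³)
N = 955 (N = 25 - 5*(34 - 1*220) = 25 - 5*(34 - 220) = 25 - 5*(-186) = 25 + 930 = 955)
N*S(-4) = 955*(-4)³ = 955*(-64) = -61120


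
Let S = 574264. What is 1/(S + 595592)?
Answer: 1/1169856 ≈ 8.5481e-7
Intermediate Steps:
1/(S + 595592) = 1/(574264 + 595592) = 1/1169856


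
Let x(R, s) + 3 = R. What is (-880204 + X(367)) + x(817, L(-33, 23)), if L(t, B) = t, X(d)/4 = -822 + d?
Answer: -881210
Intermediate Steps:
X(d) = -3288 + 4*d (X(d) = 4*(-822 + d) = -3288 + 4*d)
x(R, s) = -3 + R
(-880204 + X(367)) + x(817, L(-33, 23)) = (-880204 + (-3288 + 4*367)) + (-3 + 817) = (-880204 + (-3288 + 1468)) + 814 = (-880204 - 1820) + 814 = -882024 + 814 = -881210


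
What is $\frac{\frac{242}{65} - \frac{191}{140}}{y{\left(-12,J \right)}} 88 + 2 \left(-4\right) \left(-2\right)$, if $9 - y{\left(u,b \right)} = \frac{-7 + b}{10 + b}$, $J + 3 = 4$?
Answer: $\frac{601102}{15925} \approx 37.746$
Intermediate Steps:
$J = 1$ ($J = -3 + 4 = 1$)
$y{\left(u,b \right)} = 9 - \frac{-7 + b}{10 + b}$
$\frac{\frac{242}{65} - \frac{191}{140}}{y{\left(-12,J \right)}} 88 + 2 \left(-4\right) \left(-2\right) = \frac{\frac{242}{65} - \frac{191}{140}}{\frac{1}{10 + 1} \left(97 + 8 \cdot 1\right)} 88 + 2 \left(-4\right) \left(-2\right) = \frac{242 \cdot \frac{1}{65} - \frac{191}{140}}{\frac{1}{11} \left(97 + 8\right)} 88 - -16 = \frac{\frac{242}{65} - \frac{191}{140}}{\frac{1}{11} \cdot 105} \cdot 88 + 16 = \frac{4293}{1820 \cdot \frac{105}{11}} \cdot 88 + 16 = \frac{4293}{1820} \cdot \frac{11}{105} \cdot 88 + 16 = \frac{15741}{63700} \cdot 88 + 16 = \frac{346302}{15925} + 16 = \frac{601102}{15925}$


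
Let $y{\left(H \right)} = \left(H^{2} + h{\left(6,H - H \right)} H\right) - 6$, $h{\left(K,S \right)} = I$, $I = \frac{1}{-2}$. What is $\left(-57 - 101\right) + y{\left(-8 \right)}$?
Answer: $-96$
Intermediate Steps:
$I = - \frac{1}{2} \approx -0.5$
$h{\left(K,S \right)} = - \frac{1}{2}$
$y{\left(H \right)} = -6 + H^{2} - \frac{H}{2}$ ($y{\left(H \right)} = \left(H^{2} - \frac{H}{2}\right) - 6 = -6 + H^{2} - \frac{H}{2}$)
$\left(-57 - 101\right) + y{\left(-8 \right)} = \left(-57 - 101\right) - \left(2 - 64\right) = -158 + \left(-6 + 64 + 4\right) = -158 + 62 = -96$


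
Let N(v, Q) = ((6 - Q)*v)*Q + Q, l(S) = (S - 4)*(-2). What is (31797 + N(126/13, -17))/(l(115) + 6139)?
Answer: 363874/76921 ≈ 4.7305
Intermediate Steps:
l(S) = 8 - 2*S (l(S) = (-4 + S)*(-2) = 8 - 2*S)
N(v, Q) = Q + Q*v*(6 - Q) (N(v, Q) = (v*(6 - Q))*Q + Q = Q*v*(6 - Q) + Q = Q + Q*v*(6 - Q))
(31797 + N(126/13, -17))/(l(115) + 6139) = (31797 - 17*(1 + 6*(126/13) - 1*(-17)*126/13))/((8 - 2*115) + 6139) = (31797 - 17*(1 + 6*(126*(1/13)) - 1*(-17)*126*(1/13)))/((8 - 230) + 6139) = (31797 - 17*(1 + 6*(126/13) - 1*(-17)*126/13))/(-222 + 6139) = (31797 - 17*(1 + 756/13 + 2142/13))/5917 = (31797 - 17*2911/13)*(1/5917) = (31797 - 49487/13)*(1/5917) = (363874/13)*(1/5917) = 363874/76921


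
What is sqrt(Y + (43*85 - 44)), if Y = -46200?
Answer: I*sqrt(42589) ≈ 206.37*I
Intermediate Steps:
sqrt(Y + (43*85 - 44)) = sqrt(-46200 + (43*85 - 44)) = sqrt(-46200 + (3655 - 44)) = sqrt(-46200 + 3611) = sqrt(-42589) = I*sqrt(42589)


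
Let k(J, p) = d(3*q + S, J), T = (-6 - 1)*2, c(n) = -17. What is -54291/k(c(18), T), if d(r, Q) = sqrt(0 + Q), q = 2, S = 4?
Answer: 54291*I*sqrt(17)/17 ≈ 13168.0*I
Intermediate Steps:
T = -14 (T = -7*2 = -14)
d(r, Q) = sqrt(Q)
k(J, p) = sqrt(J)
-54291/k(c(18), T) = -54291*(-I*sqrt(17)/17) = -(-54291)*I*sqrt(17)/17 = 54291*I*sqrt(17)/17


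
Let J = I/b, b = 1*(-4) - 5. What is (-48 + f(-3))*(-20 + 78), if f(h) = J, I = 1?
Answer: -25114/9 ≈ -2790.4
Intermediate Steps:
b = -9 (b = -4 - 5 = -9)
J = -⅑ (J = 1/(-9) = 1*(-⅑) = -⅑ ≈ -0.11111)
f(h) = -⅑
(-48 + f(-3))*(-20 + 78) = (-48 - ⅑)*(-20 + 78) = -433/9*58 = -25114/9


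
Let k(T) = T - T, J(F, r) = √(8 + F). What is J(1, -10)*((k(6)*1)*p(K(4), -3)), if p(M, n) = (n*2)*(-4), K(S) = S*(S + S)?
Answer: 0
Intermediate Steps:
K(S) = 2*S² (K(S) = S*(2*S) = 2*S²)
p(M, n) = -8*n (p(M, n) = (2*n)*(-4) = -8*n)
k(T) = 0
J(1, -10)*((k(6)*1)*p(K(4), -3)) = √(8 + 1)*((0*1)*(-8*(-3))) = √9*(0*24) = 3*0 = 0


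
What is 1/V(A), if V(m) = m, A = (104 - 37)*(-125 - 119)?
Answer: -1/16348 ≈ -6.1169e-5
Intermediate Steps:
A = -16348 (A = 67*(-244) = -16348)
1/V(A) = 1/(-16348) = -1/16348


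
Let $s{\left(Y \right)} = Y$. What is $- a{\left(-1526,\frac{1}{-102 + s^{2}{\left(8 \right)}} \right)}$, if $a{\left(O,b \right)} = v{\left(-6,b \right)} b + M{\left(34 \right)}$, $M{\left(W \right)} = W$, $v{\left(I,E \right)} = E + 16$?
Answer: $- \frac{48489}{1444} \approx -33.58$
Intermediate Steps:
$v{\left(I,E \right)} = 16 + E$
$a{\left(O,b \right)} = 34 + b \left(16 + b\right)$ ($a{\left(O,b \right)} = \left(16 + b\right) b + 34 = b \left(16 + b\right) + 34 = 34 + b \left(16 + b\right)$)
$- a{\left(-1526,\frac{1}{-102 + s^{2}{\left(8 \right)}} \right)} = - (34 + \frac{16 + \frac{1}{-102 + 8^{2}}}{-102 + 8^{2}}) = - (34 + \frac{16 + \frac{1}{-102 + 64}}{-102 + 64}) = - (34 + \frac{16 + \frac{1}{-38}}{-38}) = - (34 - \frac{16 - \frac{1}{38}}{38}) = - (34 - \frac{607}{1444}) = \left(-1\right) \frac{48489}{1444} = - \frac{48489}{1444}$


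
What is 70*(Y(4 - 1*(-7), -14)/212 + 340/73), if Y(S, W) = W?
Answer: 1243515/3869 ≈ 321.40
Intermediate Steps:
70*(Y(4 - 1*(-7), -14)/212 + 340/73) = 70*(-14/212 + 340/73) = 70*(-14*1/212 + 340*(1/73)) = 70*(-7/106 + 340/73) = 70*(35529/7738) = 1243515/3869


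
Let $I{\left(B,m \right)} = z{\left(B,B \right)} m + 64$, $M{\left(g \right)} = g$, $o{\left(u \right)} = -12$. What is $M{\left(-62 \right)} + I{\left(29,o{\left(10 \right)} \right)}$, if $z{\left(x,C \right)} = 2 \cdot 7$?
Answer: $-166$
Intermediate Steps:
$z{\left(x,C \right)} = 14$
$I{\left(B,m \right)} = 64 + 14 m$ ($I{\left(B,m \right)} = 14 m + 64 = 64 + 14 m$)
$M{\left(-62 \right)} + I{\left(29,o{\left(10 \right)} \right)} = -62 + \left(64 + 14 \left(-12\right)\right) = -62 + \left(64 - 168\right) = -62 - 104 = -166$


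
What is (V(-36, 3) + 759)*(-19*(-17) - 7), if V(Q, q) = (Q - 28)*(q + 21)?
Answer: -245532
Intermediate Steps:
V(Q, q) = (-28 + Q)*(21 + q)
(V(-36, 3) + 759)*(-19*(-17) - 7) = ((-588 - 28*3 + 21*(-36) - 36*3) + 759)*(-19*(-17) - 7) = ((-588 - 84 - 756 - 108) + 759)*(323 - 7) = (-1536 + 759)*316 = -777*316 = -245532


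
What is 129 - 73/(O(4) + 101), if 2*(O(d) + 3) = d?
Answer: 12827/100 ≈ 128.27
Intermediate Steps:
O(d) = -3 + d/2
129 - 73/(O(4) + 101) = 129 - 73/((-3 + (½)*4) + 101) = 129 - 73/((-3 + 2) + 101) = 129 - 73/(-1 + 101) = 129 - 73/100 = 12827/100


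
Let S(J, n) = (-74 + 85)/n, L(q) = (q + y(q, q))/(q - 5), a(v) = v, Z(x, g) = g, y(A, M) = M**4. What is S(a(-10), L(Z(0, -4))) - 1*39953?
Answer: -1118695/28 ≈ -39953.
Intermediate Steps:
L(q) = (q + q**4)/(-5 + q) (L(q) = (q + q**4)/(q - 5) = (q + q**4)/(-5 + q))
S(J, n) = 11/n
S(a(-10), L(Z(0, -4))) - 1*39953 = 11/(((-4 + (-4)**4)/(-5 - 4))) - 1*39953 = 11/(((-4 + 256)/(-9))) - 39953 = 11/((-1/9*252)) - 39953 = 11/(-28) - 39953 = 11*(-1/28) - 39953 = -11/28 - 39953 = -1118695/28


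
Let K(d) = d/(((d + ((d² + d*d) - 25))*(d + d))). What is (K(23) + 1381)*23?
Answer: 67083479/2112 ≈ 31763.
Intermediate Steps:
K(d) = 1/(2*(-25 + d + 2*d²)) (K(d) = d/(((d + ((d² + d²) - 25))*(2*d))) = d/(((d + (2*d² - 25))*(2*d))) = d/(((d + (-25 + 2*d²))*(2*d))) = d/(((-25 + d + 2*d²)*(2*d))) = d/((2*d*(-25 + d + 2*d²))) = d*(1/(2*d*(-25 + d + 2*d²))) = 1/(2*(-25 + d + 2*d²)))
(K(23) + 1381)*23 = (1/(2*(-25 + 23 + 2*23²)) + 1381)*23 = (1/(2*(-25 + 23 + 2*529)) + 1381)*23 = (1/(2*(-25 + 23 + 1058)) + 1381)*23 = ((½)/1056 + 1381)*23 = ((½)*(1/1056) + 1381)*23 = (1/2112 + 1381)*23 = (2916673/2112)*23 = 67083479/2112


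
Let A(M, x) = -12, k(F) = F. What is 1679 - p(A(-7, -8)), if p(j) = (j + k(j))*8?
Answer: 1871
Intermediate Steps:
p(j) = 16*j (p(j) = (j + j)*8 = (2*j)*8 = 16*j)
1679 - p(A(-7, -8)) = 1679 - 16*(-12) = 1679 - 1*(-192) = 1679 + 192 = 1871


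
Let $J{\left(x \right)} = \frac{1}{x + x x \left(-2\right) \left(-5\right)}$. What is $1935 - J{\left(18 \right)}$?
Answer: $\frac{6304229}{3258} \approx 1935.0$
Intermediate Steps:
$J{\left(x \right)} = \frac{1}{x + 10 x^{2}}$ ($J{\left(x \right)} = \frac{1}{x + x^{2} \left(-2\right) \left(-5\right)} = \frac{1}{x + - 2 x^{2} \left(-5\right)} = \frac{1}{x + 10 x^{2}}$)
$1935 - J{\left(18 \right)} = 1935 - \frac{1}{18 \left(1 + 10 \cdot 18\right)} = 1935 - \frac{1}{18 \left(1 + 180\right)} = 1935 - \frac{1}{18 \cdot 181} = 1935 - \frac{1}{18} \cdot \frac{1}{181} = 1935 - \frac{1}{3258} = \frac{6304229}{3258}$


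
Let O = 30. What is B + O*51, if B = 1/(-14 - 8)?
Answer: 33659/22 ≈ 1530.0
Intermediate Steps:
B = -1/22 (B = 1/(-22) = -1/22 ≈ -0.045455)
B + O*51 = -1/22 + 30*51 = -1/22 + 1530 = 33659/22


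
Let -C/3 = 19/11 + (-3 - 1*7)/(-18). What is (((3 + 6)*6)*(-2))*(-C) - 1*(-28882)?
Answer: 309566/11 ≈ 28142.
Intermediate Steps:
C = -226/33 (C = -3*(19/11 + (-3 - 1*7)/(-18)) = -3*(19*(1/11) + (-3 - 7)*(-1/18)) = -3*(19/11 - 10*(-1/18)) = -3*(19/11 + 5/9) = -3*226/99 = -226/33 ≈ -6.8485)
(((3 + 6)*6)*(-2))*(-C) - 1*(-28882) = (((3 + 6)*6)*(-2))*(-1*(-226/33)) - 1*(-28882) = ((9*6)*(-2))*(226/33) + 28882 = (54*(-2))*(226/33) + 28882 = -108*226/33 + 28882 = -8136/11 + 28882 = 309566/11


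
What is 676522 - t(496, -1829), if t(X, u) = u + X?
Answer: 677855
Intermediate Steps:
t(X, u) = X + u
676522 - t(496, -1829) = 676522 - (496 - 1829) = 676522 - 1*(-1333) = 676522 + 1333 = 677855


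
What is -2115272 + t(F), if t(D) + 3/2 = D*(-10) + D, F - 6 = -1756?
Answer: -4199047/2 ≈ -2.0995e+6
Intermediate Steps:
F = -1750 (F = 6 - 1756 = -1750)
t(D) = -3/2 - 9*D (t(D) = -3/2 + (D*(-10) + D) = -3/2 + (-10*D + D) = -3/2 - 9*D)
-2115272 + t(F) = -2115272 + (-3/2 - 9*(-1750)) = -2115272 + (-3/2 + 15750) = -2115272 + 31497/2 = -4199047/2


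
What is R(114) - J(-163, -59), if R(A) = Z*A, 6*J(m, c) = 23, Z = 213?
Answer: 145669/6 ≈ 24278.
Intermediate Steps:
J(m, c) = 23/6 (J(m, c) = (⅙)*23 = 23/6)
R(A) = 213*A
R(114) - J(-163, -59) = 213*114 - 1*23/6 = 24282 - 23/6 = 145669/6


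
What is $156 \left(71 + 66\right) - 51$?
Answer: $21321$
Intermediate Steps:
$156 \left(71 + 66\right) - 51 = 156 \cdot 137 - 51 = 21372 - 51 = 21321$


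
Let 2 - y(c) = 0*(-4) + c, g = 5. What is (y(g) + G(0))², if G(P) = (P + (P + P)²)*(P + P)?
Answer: 9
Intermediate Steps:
y(c) = 2 - c (y(c) = 2 - (0*(-4) + c) = 2 - (0 + c) = 2 - c)
G(P) = 2*P*(P + 4*P²) (G(P) = (P + (2*P)²)*(2*P) = (P + 4*P²)*(2*P) = 2*P*(P + 4*P²))
(y(g) + G(0))² = ((2 - 1*5) + 0²*(2 + 8*0))² = ((2 - 5) + 0*(2 + 0))² = (-3 + 0*2)² = (-3 + 0)² = (-3)² = 9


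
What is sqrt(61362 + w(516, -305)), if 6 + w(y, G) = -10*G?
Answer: sqrt(64406) ≈ 253.78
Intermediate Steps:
w(y, G) = -6 - 10*G
sqrt(61362 + w(516, -305)) = sqrt(61362 + (-6 - 10*(-305))) = sqrt(61362 + (-6 + 3050)) = sqrt(61362 + 3044) = sqrt(64406)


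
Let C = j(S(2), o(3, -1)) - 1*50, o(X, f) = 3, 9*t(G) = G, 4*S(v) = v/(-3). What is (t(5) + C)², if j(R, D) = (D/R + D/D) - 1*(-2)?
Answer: 336400/81 ≈ 4153.1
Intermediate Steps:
S(v) = -v/12 (S(v) = (v/(-3))/4 = (v*(-⅓))/4 = (-v/3)/4 = -v/12)
t(G) = G/9
j(R, D) = 3 + D/R (j(R, D) = (D/R + 1) + 2 = (1 + D/R) + 2 = 3 + D/R)
C = -65 (C = (3 + 3/((-1/12*2))) - 1*50 = (3 + 3/(-⅙)) - 50 = (3 + 3*(-6)) - 50 = (3 - 18) - 50 = -15 - 50 = -65)
(t(5) + C)² = ((⅑)*5 - 65)² = (5/9 - 65)² = (-580/9)² = 336400/81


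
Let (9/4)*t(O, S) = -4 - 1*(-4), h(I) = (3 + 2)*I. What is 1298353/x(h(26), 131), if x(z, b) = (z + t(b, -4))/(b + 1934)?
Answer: 536219789/26 ≈ 2.0624e+7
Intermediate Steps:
h(I) = 5*I
t(O, S) = 0 (t(O, S) = 4*(-4 - 1*(-4))/9 = 4*(-4 + 4)/9 = (4/9)*0 = 0)
x(z, b) = z/(1934 + b) (x(z, b) = (z + 0)/(b + 1934) = z/(1934 + b))
1298353/x(h(26), 131) = 1298353/(((5*26)/(1934 + 131))) = 1298353/((130/2065)) = 1298353/((130*(1/2065))) = 1298353/(26/413) = 1298353*(413/26) = 536219789/26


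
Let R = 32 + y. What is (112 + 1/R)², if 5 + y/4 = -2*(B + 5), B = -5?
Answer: 1809025/144 ≈ 12563.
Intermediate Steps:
y = -20 (y = -20 + 4*(-2*(-5 + 5)) = -20 + 4*(-2*0) = -20 + 4*0 = -20 + 0 = -20)
R = 12 (R = 32 - 20 = 12)
(112 + 1/R)² = (112 + 1/12)² = (1345/12)² = 1809025/144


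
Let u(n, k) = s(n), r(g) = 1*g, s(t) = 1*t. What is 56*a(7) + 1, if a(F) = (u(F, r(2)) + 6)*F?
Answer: 5097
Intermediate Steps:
s(t) = t
r(g) = g
u(n, k) = n
a(F) = F*(6 + F) (a(F) = (F + 6)*F = (6 + F)*F = F*(6 + F))
56*a(7) + 1 = 56*(7*(6 + 7)) + 1 = 56*(7*13) + 1 = 56*91 + 1 = 5096 + 1 = 5097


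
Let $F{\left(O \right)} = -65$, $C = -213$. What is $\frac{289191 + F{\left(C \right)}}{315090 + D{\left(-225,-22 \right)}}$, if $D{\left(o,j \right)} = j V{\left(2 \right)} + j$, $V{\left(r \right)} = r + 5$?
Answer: $\frac{144563}{157457} \approx 0.91811$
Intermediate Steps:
$V{\left(r \right)} = 5 + r$
$D{\left(o,j \right)} = 8 j$ ($D{\left(o,j \right)} = j \left(5 + 2\right) + j = j 7 + j = 7 j + j = 8 j$)
$\frac{289191 + F{\left(C \right)}}{315090 + D{\left(-225,-22 \right)}} = \frac{289191 - 65}{315090 + 8 \left(-22\right)} = \frac{289126}{315090 - 176} = \frac{289126}{314914} = 289126 \cdot \frac{1}{314914} = \frac{144563}{157457}$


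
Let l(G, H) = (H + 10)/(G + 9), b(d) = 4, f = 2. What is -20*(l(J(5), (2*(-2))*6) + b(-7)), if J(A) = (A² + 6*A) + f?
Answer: -2500/33 ≈ -75.758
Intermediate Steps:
J(A) = 2 + A² + 6*A (J(A) = (A² + 6*A) + 2 = 2 + A² + 6*A)
l(G, H) = (10 + H)/(9 + G)
-20*(l(J(5), (2*(-2))*6) + b(-7)) = -20*((10 + (2*(-2))*6)/(9 + (2 + 5² + 6*5)) + 4) = -20*((10 - 4*6)/(9 + (2 + 25 + 30)) + 4) = -20*((10 - 24)/(9 + 57) + 4) = -20*(-14/66 + 4) = -20*((1/66)*(-14) + 4) = -20*(-7/33 + 4) = -20*125/33 = -2500/33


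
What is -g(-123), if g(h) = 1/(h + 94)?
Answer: 1/29 ≈ 0.034483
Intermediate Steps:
g(h) = 1/(94 + h)
-g(-123) = -1/(94 - 123) = -1/(-29) = -1*(-1/29) = 1/29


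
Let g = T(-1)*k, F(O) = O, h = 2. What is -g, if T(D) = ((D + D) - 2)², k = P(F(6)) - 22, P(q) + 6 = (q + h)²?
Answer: -576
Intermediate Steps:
P(q) = -6 + (2 + q)² (P(q) = -6 + (q + 2)² = -6 + (2 + q)²)
k = 36 (k = (-6 + (2 + 6)²) - 22 = (-6 + 8²) - 22 = (-6 + 64) - 22 = 58 - 22 = 36)
T(D) = (-2 + 2*D)² (T(D) = (2*D - 2)² = (-2 + 2*D)²)
g = 576 (g = (4*(-1 - 1)²)*36 = (4*(-2)²)*36 = (4*4)*36 = 16*36 = 576)
-g = -1*576 = -576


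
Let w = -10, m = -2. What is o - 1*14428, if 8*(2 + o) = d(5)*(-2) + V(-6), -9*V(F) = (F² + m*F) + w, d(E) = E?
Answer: -129886/9 ≈ -14432.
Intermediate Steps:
V(F) = 10/9 - F²/9 + 2*F/9 (V(F) = -((F² - 2*F) - 10)/9 = -(-10 + F² - 2*F)/9 = 10/9 - F²/9 + 2*F/9)
o = -34/9 (o = -2 + (5*(-2) + (10/9 - ⅑*(-6)² + (2/9)*(-6)))/8 = -2 + (-10 + (10/9 - ⅑*36 - 4/3))/8 = -2 + (-10 + (10/9 - 4 - 4/3))/8 = -2 + (-10 - 38/9)/8 = -2 + (⅛)*(-128/9) = -2 - 16/9 = -34/9 ≈ -3.7778)
o - 1*14428 = -34/9 - 1*14428 = -34/9 - 14428 = -129886/9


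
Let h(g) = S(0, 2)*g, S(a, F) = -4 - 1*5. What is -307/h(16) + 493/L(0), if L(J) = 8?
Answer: 9181/144 ≈ 63.757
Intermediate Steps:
S(a, F) = -9 (S(a, F) = -4 - 5 = -9)
h(g) = -9*g
-307/h(16) + 493/L(0) = -307/((-9*16)) + 493/8 = -307/(-144) + 493*(⅛) = -307*(-1/144) + 493/8 = 307/144 + 493/8 = 9181/144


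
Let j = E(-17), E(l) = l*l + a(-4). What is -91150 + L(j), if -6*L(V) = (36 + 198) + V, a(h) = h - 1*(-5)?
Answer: -273712/3 ≈ -91237.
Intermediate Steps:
a(h) = 5 + h (a(h) = h + 5 = 5 + h)
E(l) = 1 + l² (E(l) = l*l + (5 - 4) = l² + 1 = 1 + l²)
j = 290 (j = 1 + (-17)² = 1 + 289 = 290)
L(V) = -39 - V/6 (L(V) = -((36 + 198) + V)/6 = -(234 + V)/6 = -39 - V/6)
-91150 + L(j) = -91150 + (-39 - ⅙*290) = -91150 + (-39 - 145/3) = -91150 - 262/3 = -273712/3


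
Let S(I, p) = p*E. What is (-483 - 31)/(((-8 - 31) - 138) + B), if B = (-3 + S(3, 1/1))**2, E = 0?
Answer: 257/84 ≈ 3.0595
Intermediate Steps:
S(I, p) = 0 (S(I, p) = p*0 = 0)
B = 9 (B = (-3 + 0)**2 = (-3)**2 = 9)
(-483 - 31)/(((-8 - 31) - 138) + B) = (-483 - 31)/(((-8 - 31) - 138) + 9) = -514/((-39 - 138) + 9) = -514/(-177 + 9) = -514/(-168) = -514*(-1/168) = 257/84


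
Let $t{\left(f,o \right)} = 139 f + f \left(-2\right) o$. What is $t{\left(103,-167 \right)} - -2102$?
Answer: $50821$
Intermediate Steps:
$t{\left(f,o \right)} = 139 f - 2 f o$ ($t{\left(f,o \right)} = 139 f + - 2 f o = 139 f - 2 f o$)
$t{\left(103,-167 \right)} - -2102 = 103 \left(139 - -334\right) - -2102 = 103 \left(139 + 334\right) + 2102 = 103 \cdot 473 + 2102 = 48719 + 2102 = 50821$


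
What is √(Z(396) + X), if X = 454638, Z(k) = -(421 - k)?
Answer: √454613 ≈ 674.25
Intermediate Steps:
Z(k) = -421 + k
√(Z(396) + X) = √((-421 + 396) + 454638) = √(-25 + 454638) = √454613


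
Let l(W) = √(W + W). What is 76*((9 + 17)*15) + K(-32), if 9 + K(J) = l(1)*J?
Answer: 29631 - 32*√2 ≈ 29586.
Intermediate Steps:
l(W) = √2*√W (l(W) = √(2*W) = √2*√W)
K(J) = -9 + J*√2 (K(J) = -9 + (√2*√1)*J = -9 + (√2*1)*J = -9 + √2*J = -9 + J*√2)
76*((9 + 17)*15) + K(-32) = 76*((9 + 17)*15) + (-9 - 32*√2) = 76*(26*15) + (-9 - 32*√2) = 76*390 + (-9 - 32*√2) = 29640 + (-9 - 32*√2) = 29631 - 32*√2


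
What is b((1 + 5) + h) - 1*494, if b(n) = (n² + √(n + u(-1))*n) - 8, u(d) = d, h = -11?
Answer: -477 - 5*I*√6 ≈ -477.0 - 12.247*I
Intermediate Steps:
b(n) = -8 + n² + n*√(-1 + n) (b(n) = (n² + √(n - 1)*n) - 8 = (n² + √(-1 + n)*n) - 8 = (n² + n*√(-1 + n)) - 8 = -8 + n² + n*√(-1 + n))
b((1 + 5) + h) - 1*494 = (-8 + ((1 + 5) - 11)² + ((1 + 5) - 11)*√(-1 + ((1 + 5) - 11))) - 1*494 = (-8 + (6 - 11)² + (6 - 11)*√(-1 + (6 - 11))) - 494 = (-8 + (-5)² - 5*√(-1 - 5)) - 494 = (-8 + 25 - 5*I*√6) - 494 = (17 - 5*I*√6) - 494 = -477 - 5*I*√6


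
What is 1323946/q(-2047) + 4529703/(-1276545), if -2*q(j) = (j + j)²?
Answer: -6608480200404/1782996782635 ≈ -3.7064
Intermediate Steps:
q(j) = -2*j² (q(j) = -(j + j)²/2 = -4*j²/2 = -2*j²)
1323946/q(-2047) + 4529703/(-1276545) = 1323946/((-2*(-2047)²)) + 4529703/(-1276545) = 1323946/((-2*4190209)) + 4529703*(-1/1276545) = 1323946/(-8380418) - 1509901/425515 = 1323946*(-1/8380418) - 1509901/425515 = -661973/4190209 - 1509901/425515 = -6608480200404/1782996782635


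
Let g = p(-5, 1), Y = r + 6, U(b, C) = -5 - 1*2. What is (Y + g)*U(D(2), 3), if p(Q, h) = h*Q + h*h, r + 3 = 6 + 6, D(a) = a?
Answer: -77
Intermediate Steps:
r = 9 (r = -3 + (6 + 6) = -3 + 12 = 9)
U(b, C) = -7 (U(b, C) = -5 - 2 = -7)
Y = 15 (Y = 9 + 6 = 15)
p(Q, h) = h**2 + Q*h (p(Q, h) = Q*h + h**2 = h**2 + Q*h)
g = -4 (g = 1*(-5 + 1) = 1*(-4) = -4)
(Y + g)*U(D(2), 3) = (15 - 4)*(-7) = 11*(-7) = -77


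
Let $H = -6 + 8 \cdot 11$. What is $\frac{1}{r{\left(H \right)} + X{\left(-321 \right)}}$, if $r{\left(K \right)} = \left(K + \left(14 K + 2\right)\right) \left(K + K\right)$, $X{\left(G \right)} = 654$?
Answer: $\frac{1}{202702} \approx 4.9333 \cdot 10^{-6}$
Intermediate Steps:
$H = 82$ ($H = -6 + 88 = 82$)
$r{\left(K \right)} = 2 K \left(2 + 15 K\right)$ ($r{\left(K \right)} = \left(K + \left(2 + 14 K\right)\right) 2 K = \left(2 + 15 K\right) 2 K = 2 K \left(2 + 15 K\right)$)
$\frac{1}{r{\left(H \right)} + X{\left(-321 \right)}} = \frac{1}{2 \cdot 82 \left(2 + 15 \cdot 82\right) + 654} = \frac{1}{2 \cdot 82 \left(2 + 1230\right) + 654} = \frac{1}{2 \cdot 82 \cdot 1232 + 654} = \frac{1}{202048 + 654} = \frac{1}{202702}$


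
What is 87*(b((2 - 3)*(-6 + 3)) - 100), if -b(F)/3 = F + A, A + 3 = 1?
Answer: -8961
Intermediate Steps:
A = -2 (A = -3 + 1 = -2)
b(F) = 6 - 3*F (b(F) = -3*(F - 2) = -3*(-2 + F) = 6 - 3*F)
87*(b((2 - 3)*(-6 + 3)) - 100) = 87*((6 - 3*(2 - 3)*(-6 + 3)) - 100) = 87*((6 - (-3)*(-3)) - 100) = 87*((6 - 3*3) - 100) = 87*((6 - 9) - 100) = 87*(-3 - 100) = 87*(-103) = -8961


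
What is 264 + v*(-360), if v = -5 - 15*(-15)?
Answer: -78936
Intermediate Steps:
v = 220 (v = -5 + 225 = 220)
264 + v*(-360) = 264 + 220*(-360) = 264 - 79200 = -78936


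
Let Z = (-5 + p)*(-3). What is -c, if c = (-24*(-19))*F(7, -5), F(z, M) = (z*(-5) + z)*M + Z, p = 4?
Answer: -65208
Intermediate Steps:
Z = 3 (Z = (-5 + 4)*(-3) = -1*(-3) = 3)
F(z, M) = 3 - 4*M*z (F(z, M) = (z*(-5) + z)*M + 3 = (-5*z + z)*M + 3 = (-4*z)*M + 3 = -4*M*z + 3 = 3 - 4*M*z)
c = 65208 (c = (-24*(-19))*(3 - 4*(-5)*7) = 456*(3 + 140) = 456*143 = 65208)
-c = -1*65208 = -65208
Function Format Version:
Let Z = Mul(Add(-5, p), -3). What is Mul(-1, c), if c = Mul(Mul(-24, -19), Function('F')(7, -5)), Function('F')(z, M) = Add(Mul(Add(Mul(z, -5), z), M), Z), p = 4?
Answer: -65208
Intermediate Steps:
Z = 3 (Z = Mul(Add(-5, 4), -3) = Mul(-1, -3) = 3)
Function('F')(z, M) = Add(3, Mul(-4, M, z)) (Function('F')(z, M) = Add(Mul(Add(Mul(z, -5), z), M), 3) = Add(Mul(Add(Mul(-5, z), z), M), 3) = Add(Mul(Mul(-4, z), M), 3) = Add(Mul(-4, M, z), 3) = Add(3, Mul(-4, M, z)))
c = 65208 (c = Mul(Mul(-24, -19), Add(3, Mul(-4, -5, 7))) = Mul(456, Add(3, 140)) = Mul(456, 143) = 65208)
Mul(-1, c) = Mul(-1, 65208) = -65208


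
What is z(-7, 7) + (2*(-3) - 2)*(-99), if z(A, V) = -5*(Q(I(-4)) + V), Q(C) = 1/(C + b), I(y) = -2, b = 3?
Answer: 752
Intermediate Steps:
Q(C) = 1/(3 + C) (Q(C) = 1/(C + 3) = 1/(3 + C))
z(A, V) = -5 - 5*V (z(A, V) = -5*(1/(3 - 2) + V) = -5*(1/1 + V) = -5*(1 + V) = -5 - 5*V)
z(-7, 7) + (2*(-3) - 2)*(-99) = (-5 - 5*7) + (2*(-3) - 2)*(-99) = (-5 - 35) + (-6 - 2)*(-99) = -40 - 8*(-99) = -40 + 792 = 752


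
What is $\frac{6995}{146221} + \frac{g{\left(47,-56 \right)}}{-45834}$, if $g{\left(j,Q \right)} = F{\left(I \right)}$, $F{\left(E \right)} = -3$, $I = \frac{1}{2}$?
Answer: $\frac{107015831}{2233964438} \approx 0.047904$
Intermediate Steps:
$I = \frac{1}{2} \approx 0.5$
$g{\left(j,Q \right)} = -3$
$\frac{6995}{146221} + \frac{g{\left(47,-56 \right)}}{-45834} = \frac{6995}{146221} - \frac{3}{-45834} = 6995 \cdot \frac{1}{146221} - - \frac{1}{15278} = \frac{6995}{146221} + \frac{1}{15278} = \frac{107015831}{2233964438}$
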